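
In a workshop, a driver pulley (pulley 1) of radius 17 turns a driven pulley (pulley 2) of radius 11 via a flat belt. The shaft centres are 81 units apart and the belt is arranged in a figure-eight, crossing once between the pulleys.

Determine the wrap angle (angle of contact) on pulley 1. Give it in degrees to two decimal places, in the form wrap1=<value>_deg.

wrap1=220.45_deg

crossed belt: β = asin((r1+r2)/C) = asin(28/81) = 20.2233°
wrap1 = wrap2 = π + 2β = 220.4465°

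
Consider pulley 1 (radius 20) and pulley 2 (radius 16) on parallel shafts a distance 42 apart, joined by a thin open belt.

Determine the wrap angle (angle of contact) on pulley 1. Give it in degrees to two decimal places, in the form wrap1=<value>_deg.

wrap1=190.93_deg

open belt: β = asin((r2−r1)/C) = asin(-4/42) = -5.4650°
wrap1 = π − 2β = 190.9300°
wrap2 = π + 2β = 169.0700°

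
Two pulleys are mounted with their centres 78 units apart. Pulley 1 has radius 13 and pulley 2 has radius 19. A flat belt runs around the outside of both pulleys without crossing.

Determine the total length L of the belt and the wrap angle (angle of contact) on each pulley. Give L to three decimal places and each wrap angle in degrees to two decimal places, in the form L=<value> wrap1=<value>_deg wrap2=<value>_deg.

open belt: β = asin((r2−r1)/C) = asin(6/78) = 4.4117°
wrap1 = π − 2β = 171.1765°
wrap2 = π + 2β = 188.8235°
tangent length = C·cosβ = 77.7689
L = r1·wrap1 + r2·wrap2 + 2·C·cosβ = 13·2.9876 + 19·3.2956 + 2·77.7689 = 256.9927

L=256.993 wrap1=171.18_deg wrap2=188.82_deg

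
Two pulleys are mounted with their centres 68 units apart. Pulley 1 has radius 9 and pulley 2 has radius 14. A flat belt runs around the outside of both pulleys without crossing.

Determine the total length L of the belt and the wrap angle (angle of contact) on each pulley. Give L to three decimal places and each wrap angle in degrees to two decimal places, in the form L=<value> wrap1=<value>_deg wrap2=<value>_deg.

open belt: β = asin((r2−r1)/C) = asin(5/68) = 4.2167°
wrap1 = π − 2β = 171.5665°
wrap2 = π + 2β = 188.4335°
tangent length = C·cosβ = 67.8159
L = r1·wrap1 + r2·wrap2 + 2·C·cosβ = 9·2.9944 + 14·3.2888 + 2·67.8159 = 208.6244

L=208.624 wrap1=171.57_deg wrap2=188.43_deg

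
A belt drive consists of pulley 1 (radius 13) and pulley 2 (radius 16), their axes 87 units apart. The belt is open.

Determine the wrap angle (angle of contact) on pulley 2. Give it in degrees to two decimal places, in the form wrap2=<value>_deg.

open belt: β = asin((r2−r1)/C) = asin(3/87) = 1.9761°
wrap1 = π − 2β = 176.0478°
wrap2 = π + 2β = 183.9522°

wrap2=183.95_deg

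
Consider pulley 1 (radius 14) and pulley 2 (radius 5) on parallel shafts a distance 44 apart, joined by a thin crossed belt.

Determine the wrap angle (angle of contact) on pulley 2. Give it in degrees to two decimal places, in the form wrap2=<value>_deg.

wrap2=231.17_deg

crossed belt: β = asin((r1+r2)/C) = asin(19/44) = 25.5830°
wrap1 = wrap2 = π + 2β = 231.1660°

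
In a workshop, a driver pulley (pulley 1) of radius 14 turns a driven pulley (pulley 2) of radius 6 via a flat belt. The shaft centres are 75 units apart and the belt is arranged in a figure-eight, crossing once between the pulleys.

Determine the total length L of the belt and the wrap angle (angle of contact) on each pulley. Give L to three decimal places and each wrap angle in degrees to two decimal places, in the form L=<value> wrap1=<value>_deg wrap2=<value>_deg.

L=218.197 wrap1=210.93_deg wrap2=210.93_deg

crossed belt: β = asin((r1+r2)/C) = asin(20/75) = 15.4660°
wrap1 = wrap2 = π + 2β = 210.9320°
tangent length = C·cosβ = 72.2842
L = (r1+r2)·wrap + 2·C·cosβ = 20·3.6815 + 2·72.2842 = 218.1975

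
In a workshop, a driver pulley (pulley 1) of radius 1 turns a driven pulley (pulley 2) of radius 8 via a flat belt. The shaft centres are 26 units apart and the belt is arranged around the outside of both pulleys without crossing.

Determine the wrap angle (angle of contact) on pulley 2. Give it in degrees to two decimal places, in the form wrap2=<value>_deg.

open belt: β = asin((r2−r1)/C) = asin(7/26) = 15.6185°
wrap1 = π − 2β = 148.7630°
wrap2 = π + 2β = 211.2370°

wrap2=211.24_deg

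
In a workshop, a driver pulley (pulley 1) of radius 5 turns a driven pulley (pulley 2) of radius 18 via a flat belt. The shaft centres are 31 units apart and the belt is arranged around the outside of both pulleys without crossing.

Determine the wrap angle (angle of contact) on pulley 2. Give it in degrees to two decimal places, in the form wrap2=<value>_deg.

open belt: β = asin((r2−r1)/C) = asin(13/31) = 24.7939°
wrap1 = π − 2β = 130.4123°
wrap2 = π + 2β = 229.5877°

wrap2=229.59_deg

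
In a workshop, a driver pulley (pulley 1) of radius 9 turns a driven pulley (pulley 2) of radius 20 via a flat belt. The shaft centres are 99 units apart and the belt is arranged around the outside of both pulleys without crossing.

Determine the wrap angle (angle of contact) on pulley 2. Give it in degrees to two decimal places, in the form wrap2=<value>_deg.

open belt: β = asin((r2−r1)/C) = asin(11/99) = 6.3794°
wrap1 = π − 2β = 167.2413°
wrap2 = π + 2β = 192.7587°

wrap2=192.76_deg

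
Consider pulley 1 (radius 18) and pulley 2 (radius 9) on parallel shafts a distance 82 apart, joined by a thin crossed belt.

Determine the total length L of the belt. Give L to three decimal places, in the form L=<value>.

L=257.796

crossed belt: β = asin((r1+r2)/C) = asin(27/82) = 19.2244°
wrap1 = wrap2 = π + 2β = 218.4487°
tangent length = C·cosβ = 77.4274
L = (r1+r2)·wrap + 2·C·cosβ = 27·3.8126 + 2·77.4274 = 257.7963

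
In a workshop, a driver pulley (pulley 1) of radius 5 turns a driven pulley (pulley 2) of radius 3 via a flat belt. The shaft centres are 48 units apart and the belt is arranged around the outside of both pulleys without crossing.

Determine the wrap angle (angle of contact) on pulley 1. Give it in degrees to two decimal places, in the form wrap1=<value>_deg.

wrap1=184.78_deg

open belt: β = asin((r2−r1)/C) = asin(-2/48) = -2.3880°
wrap1 = π − 2β = 184.7760°
wrap2 = π + 2β = 175.2240°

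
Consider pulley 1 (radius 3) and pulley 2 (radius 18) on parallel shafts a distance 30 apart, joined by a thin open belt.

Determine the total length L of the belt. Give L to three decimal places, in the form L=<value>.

L=133.643

open belt: β = asin((r2−r1)/C) = asin(15/30) = 30.0000°
wrap1 = π − 2β = 120.0000°
wrap2 = π + 2β = 240.0000°
tangent length = C·cosβ = 25.9808
L = r1·wrap1 + r2·wrap2 + 2·C·cosβ = 3·2.0944 + 18·4.1888 + 2·25.9808 = 133.6429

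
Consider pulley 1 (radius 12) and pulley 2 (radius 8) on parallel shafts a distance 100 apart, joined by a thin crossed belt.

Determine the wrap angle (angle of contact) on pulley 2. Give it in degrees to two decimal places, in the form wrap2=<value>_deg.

wrap2=203.07_deg

crossed belt: β = asin((r1+r2)/C) = asin(20/100) = 11.5370°
wrap1 = wrap2 = π + 2β = 203.0739°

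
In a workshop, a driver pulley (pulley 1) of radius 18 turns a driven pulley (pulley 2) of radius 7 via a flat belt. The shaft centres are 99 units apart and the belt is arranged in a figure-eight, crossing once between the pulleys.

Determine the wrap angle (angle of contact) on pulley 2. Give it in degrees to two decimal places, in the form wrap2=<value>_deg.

wrap2=209.25_deg

crossed belt: β = asin((r1+r2)/C) = asin(25/99) = 14.6270°
wrap1 = wrap2 = π + 2β = 209.2540°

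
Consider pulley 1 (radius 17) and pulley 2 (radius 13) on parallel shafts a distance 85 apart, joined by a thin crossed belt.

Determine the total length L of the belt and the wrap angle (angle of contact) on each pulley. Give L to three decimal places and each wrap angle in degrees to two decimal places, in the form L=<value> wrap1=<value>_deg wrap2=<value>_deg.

L=274.950 wrap1=221.33_deg wrap2=221.33_deg

crossed belt: β = asin((r1+r2)/C) = asin(30/85) = 20.6673°
wrap1 = wrap2 = π + 2β = 221.3346°
tangent length = C·cosβ = 79.5299
L = (r1+r2)·wrap + 2·C·cosβ = 30·3.8630 + 2·79.5299 = 274.9503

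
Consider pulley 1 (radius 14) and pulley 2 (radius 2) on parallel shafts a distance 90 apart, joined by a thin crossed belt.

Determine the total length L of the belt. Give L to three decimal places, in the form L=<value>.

crossed belt: β = asin((r1+r2)/C) = asin(16/90) = 10.2403°
wrap1 = wrap2 = π + 2β = 200.4807°
tangent length = C·cosβ = 88.5664
L = (r1+r2)·wrap + 2·C·cosβ = 16·3.4990 + 2·88.5664 = 233.1175

L=233.117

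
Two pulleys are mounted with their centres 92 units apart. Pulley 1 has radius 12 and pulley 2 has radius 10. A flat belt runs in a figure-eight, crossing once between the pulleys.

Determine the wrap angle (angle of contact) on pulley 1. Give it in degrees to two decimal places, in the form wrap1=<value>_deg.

wrap1=207.67_deg

crossed belt: β = asin((r1+r2)/C) = asin(22/92) = 13.8352°
wrap1 = wrap2 = π + 2β = 207.6704°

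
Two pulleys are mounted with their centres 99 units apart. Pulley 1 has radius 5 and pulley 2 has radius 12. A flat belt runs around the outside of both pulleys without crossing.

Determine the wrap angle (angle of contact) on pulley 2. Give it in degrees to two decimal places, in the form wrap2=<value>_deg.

wrap2=188.11_deg

open belt: β = asin((r2−r1)/C) = asin(7/99) = 4.0546°
wrap1 = π − 2β = 171.8908°
wrap2 = π + 2β = 188.1092°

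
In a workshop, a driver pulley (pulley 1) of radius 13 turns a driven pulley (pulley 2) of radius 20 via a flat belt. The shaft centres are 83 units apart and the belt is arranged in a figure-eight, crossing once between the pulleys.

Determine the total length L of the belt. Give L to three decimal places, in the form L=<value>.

L=282.975

crossed belt: β = asin((r1+r2)/C) = asin(33/83) = 23.4276°
wrap1 = wrap2 = π + 2β = 226.8553°
tangent length = C·cosβ = 76.1577
L = (r1+r2)·wrap + 2·C·cosβ = 33·3.9594 + 2·76.1577 = 282.9747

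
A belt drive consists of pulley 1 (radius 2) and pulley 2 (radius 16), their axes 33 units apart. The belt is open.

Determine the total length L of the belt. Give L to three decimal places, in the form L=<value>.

open belt: β = asin((r2−r1)/C) = asin(14/33) = 25.1027°
wrap1 = π − 2β = 129.7946°
wrap2 = π + 2β = 230.2054°
tangent length = C·cosβ = 29.8831
L = r1·wrap1 + r2·wrap2 + 2·C·cosβ = 2·2.2653 + 16·4.0178 + 2·29.8831 = 128.5824

L=128.582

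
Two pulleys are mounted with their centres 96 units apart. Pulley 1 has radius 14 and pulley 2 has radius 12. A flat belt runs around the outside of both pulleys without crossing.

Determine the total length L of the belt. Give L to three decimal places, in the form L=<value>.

L=273.723

open belt: β = asin((r2−r1)/C) = asin(-2/96) = -1.1937°
wrap1 = π − 2β = 182.3875°
wrap2 = π + 2β = 177.6125°
tangent length = C·cosβ = 95.9792
L = r1·wrap1 + r2·wrap2 + 2·C·cosβ = 14·3.1833 + 12·3.0999 + 2·95.9792 = 273.7231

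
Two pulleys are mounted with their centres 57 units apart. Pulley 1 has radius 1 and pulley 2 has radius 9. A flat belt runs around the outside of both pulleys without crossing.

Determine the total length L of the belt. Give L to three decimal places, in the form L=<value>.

open belt: β = asin((r2−r1)/C) = asin(8/57) = 8.0682°
wrap1 = π − 2β = 163.8637°
wrap2 = π + 2β = 196.1363°
tangent length = C·cosβ = 56.4358
L = r1·wrap1 + r2·wrap2 + 2·C·cosβ = 1·2.8600 + 9·3.4232 + 2·56.4358 = 146.5406

L=146.541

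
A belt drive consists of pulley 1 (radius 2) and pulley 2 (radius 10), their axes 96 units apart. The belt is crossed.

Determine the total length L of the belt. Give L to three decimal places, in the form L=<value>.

L=231.201

crossed belt: β = asin((r1+r2)/C) = asin(12/96) = 7.1808°
wrap1 = wrap2 = π + 2β = 194.3615°
tangent length = C·cosβ = 95.2470
L = (r1+r2)·wrap + 2·C·cosβ = 12·3.3922 + 2·95.2470 = 231.2011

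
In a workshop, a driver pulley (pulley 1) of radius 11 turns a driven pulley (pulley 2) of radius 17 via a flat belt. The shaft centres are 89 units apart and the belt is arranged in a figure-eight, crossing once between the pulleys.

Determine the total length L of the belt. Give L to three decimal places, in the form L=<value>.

crossed belt: β = asin((r1+r2)/C) = asin(28/89) = 18.3371°
wrap1 = wrap2 = π + 2β = 216.6741°
tangent length = C·cosβ = 84.4808
L = (r1+r2)·wrap + 2·C·cosβ = 28·3.7817 + 2·84.4808 = 274.8485

L=274.848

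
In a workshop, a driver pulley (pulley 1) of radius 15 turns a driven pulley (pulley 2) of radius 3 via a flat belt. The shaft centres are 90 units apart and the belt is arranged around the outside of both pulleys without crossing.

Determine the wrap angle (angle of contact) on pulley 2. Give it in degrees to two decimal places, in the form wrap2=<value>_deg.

open belt: β = asin((r2−r1)/C) = asin(-12/90) = -7.6623°
wrap1 = π − 2β = 195.3245°
wrap2 = π + 2β = 164.6755°

wrap2=164.68_deg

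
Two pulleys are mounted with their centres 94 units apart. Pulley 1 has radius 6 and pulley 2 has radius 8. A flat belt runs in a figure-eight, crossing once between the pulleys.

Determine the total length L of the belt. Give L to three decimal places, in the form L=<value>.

crossed belt: β = asin((r1+r2)/C) = asin(14/94) = 8.5653°
wrap1 = wrap2 = π + 2β = 197.1306°
tangent length = C·cosβ = 92.9516
L = (r1+r2)·wrap + 2·C·cosβ = 14·3.4406 + 2·92.9516 = 234.0713

L=234.071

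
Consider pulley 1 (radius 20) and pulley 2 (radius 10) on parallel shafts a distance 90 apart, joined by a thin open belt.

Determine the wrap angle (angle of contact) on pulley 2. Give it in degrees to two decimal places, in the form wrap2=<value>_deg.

wrap2=167.24_deg

open belt: β = asin((r2−r1)/C) = asin(-10/90) = -6.3794°
wrap1 = π − 2β = 192.7587°
wrap2 = π + 2β = 167.2413°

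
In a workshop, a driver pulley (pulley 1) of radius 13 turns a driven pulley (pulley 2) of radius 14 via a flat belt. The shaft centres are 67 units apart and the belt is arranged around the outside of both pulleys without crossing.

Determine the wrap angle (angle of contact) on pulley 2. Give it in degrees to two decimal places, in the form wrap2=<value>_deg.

open belt: β = asin((r2−r1)/C) = asin(1/67) = 0.8552°
wrap1 = π − 2β = 178.2896°
wrap2 = π + 2β = 181.7104°

wrap2=181.71_deg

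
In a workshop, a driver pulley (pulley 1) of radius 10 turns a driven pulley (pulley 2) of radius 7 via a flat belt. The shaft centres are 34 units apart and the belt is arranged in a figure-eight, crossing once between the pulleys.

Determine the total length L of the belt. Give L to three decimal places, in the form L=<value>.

crossed belt: β = asin((r1+r2)/C) = asin(17/34) = 30.0000°
wrap1 = wrap2 = π + 2β = 240.0000°
tangent length = C·cosβ = 29.4449
L = (r1+r2)·wrap + 2·C·cosβ = 17·4.1888 + 2·29.4449 = 130.0992

L=130.099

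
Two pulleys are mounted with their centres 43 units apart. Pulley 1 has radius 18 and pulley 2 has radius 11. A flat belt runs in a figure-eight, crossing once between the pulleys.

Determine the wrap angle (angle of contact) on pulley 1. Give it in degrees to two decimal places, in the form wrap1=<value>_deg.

crossed belt: β = asin((r1+r2)/C) = asin(29/43) = 42.4090°
wrap1 = wrap2 = π + 2β = 264.8180°

wrap1=264.82_deg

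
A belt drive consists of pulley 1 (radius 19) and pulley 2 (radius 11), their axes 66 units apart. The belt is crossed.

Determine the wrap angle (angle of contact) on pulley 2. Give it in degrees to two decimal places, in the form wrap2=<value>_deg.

crossed belt: β = asin((r1+r2)/C) = asin(30/66) = 27.0357°
wrap1 = wrap2 = π + 2β = 234.0714°

wrap2=234.07_deg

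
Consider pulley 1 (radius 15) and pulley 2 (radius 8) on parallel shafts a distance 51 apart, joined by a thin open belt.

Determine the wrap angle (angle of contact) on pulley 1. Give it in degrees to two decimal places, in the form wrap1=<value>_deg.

wrap1=195.78_deg

open belt: β = asin((r2−r1)/C) = asin(-7/51) = -7.8890°
wrap1 = π − 2β = 195.7781°
wrap2 = π + 2β = 164.2219°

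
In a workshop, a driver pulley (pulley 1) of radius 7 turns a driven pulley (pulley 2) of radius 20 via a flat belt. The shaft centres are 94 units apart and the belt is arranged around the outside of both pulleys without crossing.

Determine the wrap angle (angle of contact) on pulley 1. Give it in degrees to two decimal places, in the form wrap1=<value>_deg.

open belt: β = asin((r2−r1)/C) = asin(13/94) = 7.9494°
wrap1 = π − 2β = 164.1013°
wrap2 = π + 2β = 195.8987°

wrap1=164.10_deg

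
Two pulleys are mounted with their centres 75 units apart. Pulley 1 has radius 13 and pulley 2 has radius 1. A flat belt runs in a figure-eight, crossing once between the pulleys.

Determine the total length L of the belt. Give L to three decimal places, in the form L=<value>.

crossed belt: β = asin((r1+r2)/C) = asin(14/75) = 10.7583°
wrap1 = wrap2 = π + 2β = 201.5166°
tangent length = C·cosβ = 73.6817
L = (r1+r2)·wrap + 2·C·cosβ = 14·3.5171 + 2·73.6817 = 196.6033

L=196.603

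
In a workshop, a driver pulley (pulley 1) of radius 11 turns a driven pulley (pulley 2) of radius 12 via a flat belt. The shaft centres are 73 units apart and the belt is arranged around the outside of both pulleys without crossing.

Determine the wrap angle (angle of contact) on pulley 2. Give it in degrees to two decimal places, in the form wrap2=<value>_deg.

open belt: β = asin((r2−r1)/C) = asin(1/73) = 0.7849°
wrap1 = π − 2β = 178.4302°
wrap2 = π + 2β = 181.5698°

wrap2=181.57_deg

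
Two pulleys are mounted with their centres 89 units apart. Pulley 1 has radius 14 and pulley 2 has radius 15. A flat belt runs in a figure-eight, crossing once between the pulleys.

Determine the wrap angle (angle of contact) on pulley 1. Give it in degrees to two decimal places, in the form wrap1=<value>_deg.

wrap1=218.03_deg

crossed belt: β = asin((r1+r2)/C) = asin(29/89) = 19.0166°
wrap1 = wrap2 = π + 2β = 218.0333°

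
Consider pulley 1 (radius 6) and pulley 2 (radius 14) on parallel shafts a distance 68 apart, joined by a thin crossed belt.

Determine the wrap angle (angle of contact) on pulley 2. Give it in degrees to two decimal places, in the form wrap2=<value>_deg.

wrap2=214.21_deg

crossed belt: β = asin((r1+r2)/C) = asin(20/68) = 17.1046°
wrap1 = wrap2 = π + 2β = 214.2093°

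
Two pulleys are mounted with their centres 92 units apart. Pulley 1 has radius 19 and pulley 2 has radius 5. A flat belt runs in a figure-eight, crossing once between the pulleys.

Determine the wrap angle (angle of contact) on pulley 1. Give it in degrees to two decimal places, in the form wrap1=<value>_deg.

wrap1=210.24_deg

crossed belt: β = asin((r1+r2)/C) = asin(24/92) = 15.1217°
wrap1 = wrap2 = π + 2β = 210.2433°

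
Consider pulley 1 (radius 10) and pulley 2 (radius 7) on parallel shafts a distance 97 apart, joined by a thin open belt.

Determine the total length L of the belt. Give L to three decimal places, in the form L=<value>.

L=247.500

open belt: β = asin((r2−r1)/C) = asin(-3/97) = -1.7723°
wrap1 = π − 2β = 183.5446°
wrap2 = π + 2β = 176.4554°
tangent length = C·cosβ = 96.9536
L = r1·wrap1 + r2·wrap2 + 2·C·cosβ = 10·3.2035 + 7·3.0797 + 2·96.9536 = 247.4999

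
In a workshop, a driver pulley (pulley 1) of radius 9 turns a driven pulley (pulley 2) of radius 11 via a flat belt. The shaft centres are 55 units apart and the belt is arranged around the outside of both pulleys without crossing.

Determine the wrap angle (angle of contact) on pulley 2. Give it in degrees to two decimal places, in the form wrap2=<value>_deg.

wrap2=184.17_deg

open belt: β = asin((r2−r1)/C) = asin(2/55) = 2.0839°
wrap1 = π − 2β = 175.8321°
wrap2 = π + 2β = 184.1679°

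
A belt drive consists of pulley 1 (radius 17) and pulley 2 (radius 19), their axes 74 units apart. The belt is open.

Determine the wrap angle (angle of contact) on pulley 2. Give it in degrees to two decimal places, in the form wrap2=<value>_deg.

open belt: β = asin((r2−r1)/C) = asin(2/74) = 1.5487°
wrap1 = π − 2β = 176.9026°
wrap2 = π + 2β = 183.0974°

wrap2=183.10_deg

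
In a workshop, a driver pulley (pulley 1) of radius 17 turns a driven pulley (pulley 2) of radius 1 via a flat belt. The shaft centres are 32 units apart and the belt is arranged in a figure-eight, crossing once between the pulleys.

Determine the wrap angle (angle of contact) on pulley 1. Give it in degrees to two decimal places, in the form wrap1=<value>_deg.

crossed belt: β = asin((r1+r2)/C) = asin(18/32) = 34.2289°
wrap1 = wrap2 = π + 2β = 248.4577°

wrap1=248.46_deg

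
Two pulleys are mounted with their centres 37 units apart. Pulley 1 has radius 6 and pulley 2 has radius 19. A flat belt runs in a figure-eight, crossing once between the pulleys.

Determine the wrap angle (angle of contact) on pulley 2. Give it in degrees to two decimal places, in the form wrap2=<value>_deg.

wrap2=265.01_deg

crossed belt: β = asin((r1+r2)/C) = asin(25/37) = 42.5066°
wrap1 = wrap2 = π + 2β = 265.0133°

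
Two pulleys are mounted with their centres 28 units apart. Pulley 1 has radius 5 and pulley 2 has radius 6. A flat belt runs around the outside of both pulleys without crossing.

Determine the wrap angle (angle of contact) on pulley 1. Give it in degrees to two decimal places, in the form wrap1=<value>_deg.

open belt: β = asin((r2−r1)/C) = asin(1/28) = 2.0467°
wrap1 = π − 2β = 175.9066°
wrap2 = π + 2β = 184.0934°

wrap1=175.91_deg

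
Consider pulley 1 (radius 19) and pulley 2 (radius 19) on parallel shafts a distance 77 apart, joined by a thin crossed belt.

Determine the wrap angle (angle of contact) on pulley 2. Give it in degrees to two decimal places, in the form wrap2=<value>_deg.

crossed belt: β = asin((r1+r2)/C) = asin(38/77) = 29.5713°
wrap1 = wrap2 = π + 2β = 239.1426°

wrap2=239.14_deg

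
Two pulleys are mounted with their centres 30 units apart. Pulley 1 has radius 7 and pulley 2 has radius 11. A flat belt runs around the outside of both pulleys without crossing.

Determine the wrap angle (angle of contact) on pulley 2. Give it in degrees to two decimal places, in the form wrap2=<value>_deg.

open belt: β = asin((r2−r1)/C) = asin(4/30) = 7.6623°
wrap1 = π − 2β = 164.6755°
wrap2 = π + 2β = 195.3245°

wrap2=195.32_deg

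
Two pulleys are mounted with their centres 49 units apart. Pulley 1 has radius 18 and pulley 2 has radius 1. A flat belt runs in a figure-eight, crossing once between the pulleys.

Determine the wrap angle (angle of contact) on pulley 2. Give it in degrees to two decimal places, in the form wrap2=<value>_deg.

crossed belt: β = asin((r1+r2)/C) = asin(19/49) = 22.8149°
wrap1 = wrap2 = π + 2β = 225.6298°

wrap2=225.63_deg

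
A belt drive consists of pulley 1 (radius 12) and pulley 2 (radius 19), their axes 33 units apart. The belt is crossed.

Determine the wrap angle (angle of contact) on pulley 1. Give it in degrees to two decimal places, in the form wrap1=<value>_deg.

crossed belt: β = asin((r1+r2)/C) = asin(31/33) = 69.9500°
wrap1 = wrap2 = π + 2β = 319.9000°

wrap1=319.90_deg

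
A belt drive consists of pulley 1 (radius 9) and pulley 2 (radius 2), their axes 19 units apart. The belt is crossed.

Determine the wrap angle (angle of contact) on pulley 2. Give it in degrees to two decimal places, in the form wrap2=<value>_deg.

wrap2=250.75_deg

crossed belt: β = asin((r1+r2)/C) = asin(11/19) = 35.3765°
wrap1 = wrap2 = π + 2β = 250.7531°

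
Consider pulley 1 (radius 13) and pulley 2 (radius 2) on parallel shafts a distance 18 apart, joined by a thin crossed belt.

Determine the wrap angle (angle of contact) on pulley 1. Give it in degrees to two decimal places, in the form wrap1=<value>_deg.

crossed belt: β = asin((r1+r2)/C) = asin(15/18) = 56.4427°
wrap1 = wrap2 = π + 2β = 292.8854°

wrap1=292.89_deg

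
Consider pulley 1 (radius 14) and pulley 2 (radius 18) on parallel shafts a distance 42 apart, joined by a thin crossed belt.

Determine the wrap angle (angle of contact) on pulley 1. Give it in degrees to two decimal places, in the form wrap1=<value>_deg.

wrap1=279.26_deg

crossed belt: β = asin((r1+r2)/C) = asin(32/42) = 49.6324°
wrap1 = wrap2 = π + 2β = 279.2648°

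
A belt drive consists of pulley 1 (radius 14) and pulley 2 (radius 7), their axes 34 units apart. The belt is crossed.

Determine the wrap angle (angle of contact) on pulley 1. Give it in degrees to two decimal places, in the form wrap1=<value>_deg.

crossed belt: β = asin((r1+r2)/C) = asin(21/34) = 38.1445°
wrap1 = wrap2 = π + 2β = 256.2890°

wrap1=256.29_deg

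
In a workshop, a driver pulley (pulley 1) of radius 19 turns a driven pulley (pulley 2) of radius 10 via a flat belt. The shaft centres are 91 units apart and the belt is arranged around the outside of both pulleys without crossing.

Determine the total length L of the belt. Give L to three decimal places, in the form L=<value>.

L=273.997

open belt: β = asin((r2−r1)/C) = asin(-9/91) = -5.6759°
wrap1 = π − 2β = 191.3518°
wrap2 = π + 2β = 168.6482°
tangent length = C·cosβ = 90.5539
L = r1·wrap1 + r2·wrap2 + 2·C·cosβ = 19·3.3397 + 10·2.9435 + 2·90.5539 = 273.9970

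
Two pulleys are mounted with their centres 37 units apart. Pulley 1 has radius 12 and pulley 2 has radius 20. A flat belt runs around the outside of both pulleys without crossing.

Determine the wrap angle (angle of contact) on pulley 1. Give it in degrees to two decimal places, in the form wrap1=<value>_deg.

open belt: β = asin((r2−r1)/C) = asin(8/37) = 12.4869°
wrap1 = π − 2β = 155.0262°
wrap2 = π + 2β = 204.9738°

wrap1=155.03_deg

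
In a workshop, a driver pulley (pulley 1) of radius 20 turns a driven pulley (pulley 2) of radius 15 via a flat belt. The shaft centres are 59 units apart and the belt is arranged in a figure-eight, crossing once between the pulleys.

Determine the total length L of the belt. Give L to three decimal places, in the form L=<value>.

crossed belt: β = asin((r1+r2)/C) = asin(35/59) = 36.3859°
wrap1 = wrap2 = π + 2β = 252.7717°
tangent length = C·cosβ = 47.4974
L = (r1+r2)·wrap + 2·C·cosβ = 35·4.4117 + 2·47.4974 = 249.4042

L=249.404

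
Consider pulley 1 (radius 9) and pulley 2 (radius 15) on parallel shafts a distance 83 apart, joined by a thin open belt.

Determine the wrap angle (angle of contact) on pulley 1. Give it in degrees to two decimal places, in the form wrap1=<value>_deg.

wrap1=171.71_deg

open belt: β = asin((r2−r1)/C) = asin(6/83) = 4.1455°
wrap1 = π − 2β = 171.7090°
wrap2 = π + 2β = 188.2910°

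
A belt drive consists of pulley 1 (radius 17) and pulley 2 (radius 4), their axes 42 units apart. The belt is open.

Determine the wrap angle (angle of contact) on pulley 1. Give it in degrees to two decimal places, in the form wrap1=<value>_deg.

open belt: β = asin((r2−r1)/C) = asin(-13/42) = -18.0305°
wrap1 = π − 2β = 216.0611°
wrap2 = π + 2β = 143.9389°

wrap1=216.06_deg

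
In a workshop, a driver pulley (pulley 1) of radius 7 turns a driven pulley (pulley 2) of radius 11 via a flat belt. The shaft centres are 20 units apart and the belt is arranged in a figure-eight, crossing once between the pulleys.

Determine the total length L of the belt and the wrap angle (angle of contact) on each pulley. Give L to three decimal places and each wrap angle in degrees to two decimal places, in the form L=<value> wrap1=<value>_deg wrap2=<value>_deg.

L=114.296 wrap1=308.32_deg wrap2=308.32_deg

crossed belt: β = asin((r1+r2)/C) = asin(18/20) = 64.1581°
wrap1 = wrap2 = π + 2β = 308.3161°
tangent length = C·cosβ = 8.7178
L = (r1+r2)·wrap + 2·C·cosβ = 18·5.3811 + 2·8.7178 = 114.2960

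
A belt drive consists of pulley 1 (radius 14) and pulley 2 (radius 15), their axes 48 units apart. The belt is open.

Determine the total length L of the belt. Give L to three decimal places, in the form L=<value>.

L=187.127

open belt: β = asin((r2−r1)/C) = asin(1/48) = 1.1937°
wrap1 = π − 2β = 177.6125°
wrap2 = π + 2β = 182.3875°
tangent length = C·cosβ = 47.9896
L = r1·wrap1 + r2·wrap2 + 2·C·cosβ = 14·3.0999 + 15·3.1833 + 2·47.9896 = 187.1270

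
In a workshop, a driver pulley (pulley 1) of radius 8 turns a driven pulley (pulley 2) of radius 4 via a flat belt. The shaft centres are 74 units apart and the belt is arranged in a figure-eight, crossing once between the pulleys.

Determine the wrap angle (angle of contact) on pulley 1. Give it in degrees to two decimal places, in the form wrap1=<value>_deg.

crossed belt: β = asin((r1+r2)/C) = asin(12/74) = 9.3324°
wrap1 = wrap2 = π + 2β = 198.6648°

wrap1=198.66_deg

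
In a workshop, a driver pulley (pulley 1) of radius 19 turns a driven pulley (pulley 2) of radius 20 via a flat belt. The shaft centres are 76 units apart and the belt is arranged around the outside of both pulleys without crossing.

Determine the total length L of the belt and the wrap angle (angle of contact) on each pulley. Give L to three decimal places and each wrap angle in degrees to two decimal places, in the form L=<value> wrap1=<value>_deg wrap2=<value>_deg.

L=274.535 wrap1=178.49_deg wrap2=181.51_deg

open belt: β = asin((r2−r1)/C) = asin(1/76) = 0.7539°
wrap1 = π − 2β = 178.4922°
wrap2 = π + 2β = 181.5078°
tangent length = C·cosβ = 75.9934
L = r1·wrap1 + r2·wrap2 + 2·C·cosβ = 19·3.1153 + 20·3.1679 + 2·75.9934 = 274.5353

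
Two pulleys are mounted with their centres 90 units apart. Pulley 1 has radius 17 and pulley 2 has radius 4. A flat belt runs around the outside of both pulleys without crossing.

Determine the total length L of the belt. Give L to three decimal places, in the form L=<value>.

L=247.855

open belt: β = asin((r2−r1)/C) = asin(-13/90) = -8.3051°
wrap1 = π − 2β = 196.6102°
wrap2 = π + 2β = 163.3898°
tangent length = C·cosβ = 89.0562
L = r1·wrap1 + r2·wrap2 + 2·C·cosβ = 17·3.4315 + 4·2.8517 + 2·89.0562 = 247.8545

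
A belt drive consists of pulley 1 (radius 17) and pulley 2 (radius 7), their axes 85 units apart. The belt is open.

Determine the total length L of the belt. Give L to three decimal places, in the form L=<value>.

open belt: β = asin((r2−r1)/C) = asin(-10/85) = -6.7563°
wrap1 = π − 2β = 193.5127°
wrap2 = π + 2β = 166.4873°
tangent length = C·cosβ = 84.4097
L = r1·wrap1 + r2·wrap2 + 2·C·cosβ = 17·3.3774 + 7·2.9058 + 2·84.4097 = 246.5761

L=246.576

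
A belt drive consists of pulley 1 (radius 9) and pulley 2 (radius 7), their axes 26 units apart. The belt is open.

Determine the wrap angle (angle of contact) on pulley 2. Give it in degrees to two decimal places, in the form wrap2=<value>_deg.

open belt: β = asin((r2−r1)/C) = asin(-2/26) = -4.4117°
wrap1 = π − 2β = 188.8235°
wrap2 = π + 2β = 171.1765°

wrap2=171.18_deg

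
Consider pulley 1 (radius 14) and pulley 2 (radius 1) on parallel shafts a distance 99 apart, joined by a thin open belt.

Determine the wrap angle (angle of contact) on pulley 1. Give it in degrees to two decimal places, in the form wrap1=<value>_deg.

open belt: β = asin((r2−r1)/C) = asin(-13/99) = -7.5455°
wrap1 = π − 2β = 195.0910°
wrap2 = π + 2β = 164.9090°

wrap1=195.09_deg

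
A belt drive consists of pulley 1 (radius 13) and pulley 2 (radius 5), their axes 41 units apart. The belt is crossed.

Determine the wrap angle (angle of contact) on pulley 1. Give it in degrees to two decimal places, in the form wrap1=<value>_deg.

crossed belt: β = asin((r1+r2)/C) = asin(18/41) = 26.0416°
wrap1 = wrap2 = π + 2β = 232.0833°

wrap1=232.08_deg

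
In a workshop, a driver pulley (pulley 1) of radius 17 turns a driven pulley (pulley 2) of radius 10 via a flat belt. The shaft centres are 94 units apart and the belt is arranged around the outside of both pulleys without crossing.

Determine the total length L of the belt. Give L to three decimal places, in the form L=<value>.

L=273.345

open belt: β = asin((r2−r1)/C) = asin(-7/94) = -4.2707°
wrap1 = π − 2β = 188.5413°
wrap2 = π + 2β = 171.4587°
tangent length = C·cosβ = 93.7390
L = r1·wrap1 + r2·wrap2 + 2·C·cosβ = 17·3.2907 + 10·2.9925 + 2·93.7390 = 273.3445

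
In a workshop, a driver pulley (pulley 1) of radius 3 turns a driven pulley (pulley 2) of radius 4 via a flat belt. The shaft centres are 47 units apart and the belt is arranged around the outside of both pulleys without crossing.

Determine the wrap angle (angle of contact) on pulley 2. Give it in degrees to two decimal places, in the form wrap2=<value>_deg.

wrap2=182.44_deg

open belt: β = asin((r2−r1)/C) = asin(1/47) = 1.2192°
wrap1 = π − 2β = 177.5617°
wrap2 = π + 2β = 182.4383°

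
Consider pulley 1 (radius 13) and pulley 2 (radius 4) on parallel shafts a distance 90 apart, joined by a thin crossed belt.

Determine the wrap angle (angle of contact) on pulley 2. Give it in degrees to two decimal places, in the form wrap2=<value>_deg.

wrap2=201.78_deg

crossed belt: β = asin((r1+r2)/C) = asin(17/90) = 10.8879°
wrap1 = wrap2 = π + 2β = 201.7759°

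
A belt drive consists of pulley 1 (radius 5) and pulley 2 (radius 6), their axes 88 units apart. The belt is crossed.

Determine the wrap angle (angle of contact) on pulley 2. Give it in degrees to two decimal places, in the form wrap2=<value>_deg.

wrap2=194.36_deg

crossed belt: β = asin((r1+r2)/C) = asin(11/88) = 7.1808°
wrap1 = wrap2 = π + 2β = 194.3615°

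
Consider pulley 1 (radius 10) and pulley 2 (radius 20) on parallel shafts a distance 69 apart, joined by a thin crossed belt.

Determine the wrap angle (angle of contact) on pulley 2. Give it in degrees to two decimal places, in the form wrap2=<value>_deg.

wrap2=231.54_deg

crossed belt: β = asin((r1+r2)/C) = asin(30/69) = 25.7715°
wrap1 = wrap2 = π + 2β = 231.5429°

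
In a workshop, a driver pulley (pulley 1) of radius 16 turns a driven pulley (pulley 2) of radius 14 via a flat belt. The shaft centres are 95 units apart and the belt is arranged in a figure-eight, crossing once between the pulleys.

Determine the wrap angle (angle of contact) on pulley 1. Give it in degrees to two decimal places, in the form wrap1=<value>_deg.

crossed belt: β = asin((r1+r2)/C) = asin(30/95) = 18.4085°
wrap1 = wrap2 = π + 2β = 216.8170°

wrap1=216.82_deg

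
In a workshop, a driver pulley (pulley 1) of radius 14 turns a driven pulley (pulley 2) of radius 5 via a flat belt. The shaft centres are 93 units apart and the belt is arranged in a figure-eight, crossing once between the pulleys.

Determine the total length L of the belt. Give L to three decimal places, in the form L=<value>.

L=249.586

crossed belt: β = asin((r1+r2)/C) = asin(19/93) = 11.7886°
wrap1 = wrap2 = π + 2β = 203.5772°
tangent length = C·cosβ = 91.0385
L = (r1+r2)·wrap + 2·C·cosβ = 19·3.5531 + 2·91.0385 = 249.5857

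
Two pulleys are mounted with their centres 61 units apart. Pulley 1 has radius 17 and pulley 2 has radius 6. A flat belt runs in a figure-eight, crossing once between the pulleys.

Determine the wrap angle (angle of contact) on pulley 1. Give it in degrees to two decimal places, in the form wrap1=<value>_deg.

crossed belt: β = asin((r1+r2)/C) = asin(23/61) = 22.1510°
wrap1 = wrap2 = π + 2β = 224.3020°

wrap1=224.30_deg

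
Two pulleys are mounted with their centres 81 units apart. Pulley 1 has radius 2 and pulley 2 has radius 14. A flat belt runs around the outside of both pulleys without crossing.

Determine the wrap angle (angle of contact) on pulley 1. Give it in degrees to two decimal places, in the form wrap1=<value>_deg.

open belt: β = asin((r2−r1)/C) = asin(12/81) = 8.5196°
wrap1 = π − 2β = 162.9608°
wrap2 = π + 2β = 197.0392°

wrap1=162.96_deg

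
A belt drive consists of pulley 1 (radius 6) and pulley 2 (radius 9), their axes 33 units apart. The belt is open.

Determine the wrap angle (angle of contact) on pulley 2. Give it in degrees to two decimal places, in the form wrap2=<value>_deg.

wrap2=190.43_deg

open belt: β = asin((r2−r1)/C) = asin(3/33) = 5.2159°
wrap1 = π − 2β = 169.5682°
wrap2 = π + 2β = 190.4318°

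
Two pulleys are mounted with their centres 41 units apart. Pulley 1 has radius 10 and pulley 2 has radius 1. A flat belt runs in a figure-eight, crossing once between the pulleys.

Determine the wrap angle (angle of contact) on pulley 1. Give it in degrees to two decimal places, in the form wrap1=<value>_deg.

crossed belt: β = asin((r1+r2)/C) = asin(11/41) = 15.5627°
wrap1 = wrap2 = π + 2β = 211.1254°

wrap1=211.13_deg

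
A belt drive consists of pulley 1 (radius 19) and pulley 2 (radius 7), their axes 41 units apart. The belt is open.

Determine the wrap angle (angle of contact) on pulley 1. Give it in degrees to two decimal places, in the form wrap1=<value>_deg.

wrap1=214.04_deg

open belt: β = asin((r2−r1)/C) = asin(-12/41) = -17.0186°
wrap1 = π − 2β = 214.0373°
wrap2 = π + 2β = 145.9627°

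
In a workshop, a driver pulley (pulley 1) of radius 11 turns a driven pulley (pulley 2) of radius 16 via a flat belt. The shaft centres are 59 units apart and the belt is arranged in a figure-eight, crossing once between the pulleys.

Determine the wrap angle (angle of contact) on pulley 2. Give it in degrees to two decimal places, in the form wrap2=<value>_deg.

crossed belt: β = asin((r1+r2)/C) = asin(27/59) = 27.2341°
wrap1 = wrap2 = π + 2β = 234.4682°

wrap2=234.47_deg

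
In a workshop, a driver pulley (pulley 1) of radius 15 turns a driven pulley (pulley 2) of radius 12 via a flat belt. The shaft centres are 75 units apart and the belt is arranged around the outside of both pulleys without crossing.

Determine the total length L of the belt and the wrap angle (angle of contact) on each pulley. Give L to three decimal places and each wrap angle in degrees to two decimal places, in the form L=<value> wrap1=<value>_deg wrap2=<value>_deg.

L=234.943 wrap1=184.58_deg wrap2=175.42_deg

open belt: β = asin((r2−r1)/C) = asin(-3/75) = -2.2924°
wrap1 = π − 2β = 184.5849°
wrap2 = π + 2β = 175.4151°
tangent length = C·cosβ = 74.9400
L = r1·wrap1 + r2·wrap2 + 2·C·cosβ = 15·3.2216 + 12·3.0616 + 2·74.9400 = 234.9430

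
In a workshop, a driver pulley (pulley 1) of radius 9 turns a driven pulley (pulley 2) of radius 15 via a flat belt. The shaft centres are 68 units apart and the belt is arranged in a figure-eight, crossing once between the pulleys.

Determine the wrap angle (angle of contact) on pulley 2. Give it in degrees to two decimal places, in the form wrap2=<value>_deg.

crossed belt: β = asin((r1+r2)/C) = asin(24/68) = 20.6673°
wrap1 = wrap2 = π + 2β = 221.3346°

wrap2=221.33_deg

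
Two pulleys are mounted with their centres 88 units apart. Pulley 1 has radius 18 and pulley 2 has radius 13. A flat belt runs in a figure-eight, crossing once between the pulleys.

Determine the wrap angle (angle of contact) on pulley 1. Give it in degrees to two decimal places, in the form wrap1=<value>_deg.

crossed belt: β = asin((r1+r2)/C) = asin(31/88) = 20.6264°
wrap1 = wrap2 = π + 2β = 221.2528°

wrap1=221.25_deg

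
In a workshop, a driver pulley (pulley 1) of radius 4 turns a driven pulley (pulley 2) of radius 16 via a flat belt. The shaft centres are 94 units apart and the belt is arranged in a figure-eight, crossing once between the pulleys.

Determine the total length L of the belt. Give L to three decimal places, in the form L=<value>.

L=255.103

crossed belt: β = asin((r1+r2)/C) = asin(20/94) = 12.2845°
wrap1 = wrap2 = π + 2β = 204.5690°
tangent length = C·cosβ = 91.8477
L = (r1+r2)·wrap + 2·C·cosβ = 20·3.5704 + 2·91.8477 = 255.1034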